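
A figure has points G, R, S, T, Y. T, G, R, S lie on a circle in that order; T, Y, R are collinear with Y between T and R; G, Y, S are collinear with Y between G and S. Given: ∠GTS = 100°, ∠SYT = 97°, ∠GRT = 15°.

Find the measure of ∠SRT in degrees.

∠SRT = 65°

1. ∠GRS = 80°  [cyclic TGRS, opposite ∠T+∠R]
2. ∠GYR = 97°  [vertical angles at Y]
3. ∠RYS = 83°  [linear pair at Y on TR]
4. ∠RGS = 68°  [△GYR]
5. ∠GSR = 32°  [△GRS]
6. ∠SRT = 65°  [△RYS]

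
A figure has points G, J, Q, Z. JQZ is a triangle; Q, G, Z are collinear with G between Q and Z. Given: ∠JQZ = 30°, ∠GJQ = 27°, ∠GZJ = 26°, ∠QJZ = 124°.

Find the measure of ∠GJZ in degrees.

∠GJZ = 97°

1. ∠GQJ = 30°  [G on ray QZ]
2. ∠JGQ = 123°  [△JQG]
3. ∠JGZ = 57°  [linear pair at G on QZ]
4. ∠GJZ = 97°  [△JGZ]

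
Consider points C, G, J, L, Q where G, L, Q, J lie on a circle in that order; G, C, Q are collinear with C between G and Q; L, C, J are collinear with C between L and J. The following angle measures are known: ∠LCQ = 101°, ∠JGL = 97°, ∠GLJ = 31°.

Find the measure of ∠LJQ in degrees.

∠LJQ = 70°

1. ∠GCJ = 101°  [vertical angles at C]
2. ∠GQJ = 31°  [same arc GJ]
3. ∠JCQ = 79°  [linear pair at C on GQ]
4. ∠LJQ = 70°  [△QCJ]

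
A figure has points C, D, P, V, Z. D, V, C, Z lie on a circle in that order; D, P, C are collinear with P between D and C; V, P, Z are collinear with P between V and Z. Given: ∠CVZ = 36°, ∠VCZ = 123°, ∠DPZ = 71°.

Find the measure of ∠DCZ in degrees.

∠DCZ = 50°

1. ∠CZV = 21°  [△VCZ]
2. ∠CPZ = 109°  [linear pair at P on DC]
3. ∠DCZ = 50°  [△CPZ]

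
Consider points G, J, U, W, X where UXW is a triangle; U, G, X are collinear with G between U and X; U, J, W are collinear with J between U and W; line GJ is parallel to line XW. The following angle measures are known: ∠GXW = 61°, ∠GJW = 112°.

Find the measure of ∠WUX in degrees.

1. ∠UXW = 61°  [G on ray XU]
2. ∠GJU = 68°  [linear pair at J on UW]
3. ∠JGU = 61°  [GJ∥XW, corresponding at G]
4. ∠GUJ = 51°  [△UGJ]
5. ∠WUX = 51°  [G on UX, J on UW]

∠WUX = 51°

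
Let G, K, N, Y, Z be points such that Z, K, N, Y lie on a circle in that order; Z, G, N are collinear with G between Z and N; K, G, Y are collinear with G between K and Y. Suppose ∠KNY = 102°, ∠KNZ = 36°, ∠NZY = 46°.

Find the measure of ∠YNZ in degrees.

1. ∠KZY = 78°  [cyclic ZKNY, opposite ∠Z+∠N]
2. ∠KYZ = 36°  [same arc ZK]
3. ∠YKZ = 66°  [△ZKY]
4. ∠YNZ = 66°  [same arc ZY]

∠YNZ = 66°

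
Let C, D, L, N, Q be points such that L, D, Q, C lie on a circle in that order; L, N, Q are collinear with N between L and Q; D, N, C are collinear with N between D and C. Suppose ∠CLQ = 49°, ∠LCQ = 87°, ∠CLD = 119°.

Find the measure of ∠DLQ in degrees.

1. ∠CDQ = 49°  [same arc QC]
2. ∠CQD = 61°  [cyclic LDQC, opposite ∠L+∠Q]
3. ∠DCQ = 70°  [△DQC]
4. ∠DLQ = 70°  [same arc DQ]

∠DLQ = 70°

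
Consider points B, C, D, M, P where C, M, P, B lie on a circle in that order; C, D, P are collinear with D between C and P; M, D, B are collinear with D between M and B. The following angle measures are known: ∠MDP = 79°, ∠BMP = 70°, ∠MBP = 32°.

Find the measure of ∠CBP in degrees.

1. ∠CPM = 31°  [△MDP]
2. ∠MCP = 32°  [same arc MP]
3. ∠CMP = 117°  [△CMP]
4. ∠CBP = 63°  [cyclic CMPB, opposite ∠M+∠B]

∠CBP = 63°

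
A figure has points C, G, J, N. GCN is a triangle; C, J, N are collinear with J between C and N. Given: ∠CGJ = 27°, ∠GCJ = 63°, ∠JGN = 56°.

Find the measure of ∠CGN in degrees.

∠CGN = 83°

1. ∠CJG = 90°  [△GCJ]
2. ∠GCN = 63°  [J on ray CN]
3. ∠GJN = 90°  [linear pair at J on CN]
4. ∠GNJ = 34°  [△GJN]
5. ∠CNG = 34°  [J on ray NC]
6. ∠CGN = 83°  [△GCN]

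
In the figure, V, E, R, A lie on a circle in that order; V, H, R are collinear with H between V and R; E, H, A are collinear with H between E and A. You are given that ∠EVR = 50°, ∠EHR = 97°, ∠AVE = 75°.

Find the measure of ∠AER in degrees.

1. ∠EAR = 50°  [same arc ER]
2. ∠ARE = 105°  [cyclic VERA, opposite ∠V+∠R]
3. ∠AER = 25°  [△ERA]

∠AER = 25°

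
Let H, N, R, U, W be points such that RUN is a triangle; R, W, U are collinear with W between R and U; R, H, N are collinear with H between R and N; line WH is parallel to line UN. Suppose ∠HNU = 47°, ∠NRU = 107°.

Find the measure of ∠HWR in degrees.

∠HWR = 26°

1. ∠RNU = 47°  [H on ray NR]
2. ∠NUR = 26°  [△RUN]
3. ∠HWR = 26°  [WH∥UN, corresponding at W]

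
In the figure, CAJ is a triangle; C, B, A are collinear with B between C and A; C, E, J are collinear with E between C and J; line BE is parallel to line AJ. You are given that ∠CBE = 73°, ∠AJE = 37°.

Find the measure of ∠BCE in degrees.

1. ∠CAJ = 73°  [BE∥AJ, corresponding at B]
2. ∠AJC = 37°  [E on ray JC]
3. ∠ACJ = 70°  [△CAJ]
4. ∠BCE = 70°  [B on CA, E on CJ]

∠BCE = 70°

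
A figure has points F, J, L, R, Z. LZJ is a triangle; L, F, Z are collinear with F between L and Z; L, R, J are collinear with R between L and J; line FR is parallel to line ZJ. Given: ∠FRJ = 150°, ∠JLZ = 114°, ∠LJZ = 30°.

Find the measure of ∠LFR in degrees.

1. ∠FRL = 30°  [linear pair at R on LJ]
2. ∠FLR = 114°  [F on LZ, R on LJ]
3. ∠LFR = 36°  [△LFR]

∠LFR = 36°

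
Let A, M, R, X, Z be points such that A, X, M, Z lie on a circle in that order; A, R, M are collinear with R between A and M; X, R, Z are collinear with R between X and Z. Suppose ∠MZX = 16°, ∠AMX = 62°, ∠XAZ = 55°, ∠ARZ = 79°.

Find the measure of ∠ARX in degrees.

1. ∠MAX = 16°  [same arc XM]
2. ∠AZX = 62°  [same arc AX]
3. ∠AXZ = 63°  [△AXZ]
4. ∠ARX = 101°  [△ARX]

∠ARX = 101°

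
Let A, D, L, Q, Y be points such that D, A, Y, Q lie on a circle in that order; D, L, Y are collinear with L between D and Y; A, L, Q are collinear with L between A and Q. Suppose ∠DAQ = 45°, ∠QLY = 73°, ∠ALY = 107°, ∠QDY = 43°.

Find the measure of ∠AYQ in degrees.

1. ∠DYQ = 45°  [same arc DQ]
2. ∠AQY = 62°  [△YLQ]
3. ∠QAY = 43°  [same arc YQ]
4. ∠AYQ = 75°  [△AYQ]

∠AYQ = 75°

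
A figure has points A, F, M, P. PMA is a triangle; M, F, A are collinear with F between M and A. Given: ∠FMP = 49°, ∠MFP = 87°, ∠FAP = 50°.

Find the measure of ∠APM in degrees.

1. ∠AMP = 49°  [F on ray MA]
2. ∠MAP = 50°  [F on ray AM]
3. ∠APM = 81°  [△PMA]

∠APM = 81°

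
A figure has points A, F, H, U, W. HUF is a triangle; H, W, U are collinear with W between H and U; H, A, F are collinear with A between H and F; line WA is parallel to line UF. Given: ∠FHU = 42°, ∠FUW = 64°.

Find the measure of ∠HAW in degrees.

1. ∠FUH = 64°  [W on ray UH]
2. ∠HFU = 74°  [△HUF]
3. ∠HAW = 74°  [WA∥UF, corresponding at A]

∠HAW = 74°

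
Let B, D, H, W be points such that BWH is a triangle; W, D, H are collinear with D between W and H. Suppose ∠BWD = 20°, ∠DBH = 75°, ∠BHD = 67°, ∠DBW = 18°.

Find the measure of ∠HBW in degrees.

∠HBW = 93°

1. ∠BWH = 20°  [D on ray WH]
2. ∠BHW = 67°  [D on ray HW]
3. ∠HBW = 93°  [△BWH]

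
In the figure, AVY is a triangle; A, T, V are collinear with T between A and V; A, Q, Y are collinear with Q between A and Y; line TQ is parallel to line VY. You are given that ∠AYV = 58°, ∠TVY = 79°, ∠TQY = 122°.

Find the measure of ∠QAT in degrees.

1. ∠AVY = 79°  [T on ray VA]
2. ∠VAY = 43°  [△AVY]
3. ∠QAT = 43°  [T on AV, Q on AY]

∠QAT = 43°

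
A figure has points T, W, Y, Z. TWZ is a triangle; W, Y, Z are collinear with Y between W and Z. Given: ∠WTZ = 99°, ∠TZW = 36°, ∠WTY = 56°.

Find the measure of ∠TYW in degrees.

1. ∠TWZ = 45°  [△TWZ]
2. ∠TWY = 45°  [Y on ray WZ]
3. ∠TYW = 79°  [△TWY]

∠TYW = 79°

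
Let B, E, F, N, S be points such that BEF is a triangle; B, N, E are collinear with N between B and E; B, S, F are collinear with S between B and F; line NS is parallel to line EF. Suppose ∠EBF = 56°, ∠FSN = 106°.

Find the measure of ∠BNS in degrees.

∠BNS = 50°

1. ∠NBS = 56°  [N on BE, S on BF]
2. ∠BSN = 74°  [linear pair at S on BF]
3. ∠BNS = 50°  [△BNS]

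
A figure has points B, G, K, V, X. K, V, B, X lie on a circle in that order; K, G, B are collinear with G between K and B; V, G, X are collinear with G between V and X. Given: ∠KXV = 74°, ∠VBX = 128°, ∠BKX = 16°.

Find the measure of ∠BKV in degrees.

1. ∠KBV = 74°  [same arc KV]
2. ∠VKX = 52°  [cyclic KVBX, opposite ∠K+∠B]
3. ∠BVX = 16°  [same arc BX]
4. ∠BGV = 90°  [△VGB]
5. ∠KVX = 54°  [△KVX]
6. ∠KGV = 90°  [linear pair at G on KB]
7. ∠BKV = 36°  [△KGV]

∠BKV = 36°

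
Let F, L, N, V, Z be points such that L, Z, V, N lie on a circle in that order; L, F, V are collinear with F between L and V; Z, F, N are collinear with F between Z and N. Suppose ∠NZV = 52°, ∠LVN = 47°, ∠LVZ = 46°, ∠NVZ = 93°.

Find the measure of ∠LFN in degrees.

∠LFN = 82°

1. ∠NLV = 52°  [same arc VN]
2. ∠LNZ = 46°  [same arc LZ]
3. ∠LFN = 82°  [△LFN]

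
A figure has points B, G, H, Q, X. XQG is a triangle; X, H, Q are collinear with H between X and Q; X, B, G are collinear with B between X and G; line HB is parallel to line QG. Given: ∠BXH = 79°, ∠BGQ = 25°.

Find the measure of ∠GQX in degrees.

1. ∠GXQ = 79°  [H on XQ, B on XG]
2. ∠QGX = 25°  [B on ray GX]
3. ∠GQX = 76°  [△XQG]

∠GQX = 76°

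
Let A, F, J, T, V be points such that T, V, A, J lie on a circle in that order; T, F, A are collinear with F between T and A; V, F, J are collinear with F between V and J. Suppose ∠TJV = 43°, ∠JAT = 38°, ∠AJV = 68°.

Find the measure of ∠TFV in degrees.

1. ∠JVT = 38°  [same arc TJ]
2. ∠ATV = 68°  [same arc VA]
3. ∠TFV = 74°  [△TFV]

∠TFV = 74°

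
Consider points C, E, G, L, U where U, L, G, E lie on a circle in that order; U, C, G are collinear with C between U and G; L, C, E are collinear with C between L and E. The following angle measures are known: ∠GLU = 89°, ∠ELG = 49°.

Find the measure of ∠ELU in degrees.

1. ∠GEU = 91°  [cyclic ULGE, opposite ∠L+∠E]
2. ∠EUG = 49°  [same arc GE]
3. ∠EGU = 40°  [△UGE]
4. ∠ELU = 40°  [same arc UE]

∠ELU = 40°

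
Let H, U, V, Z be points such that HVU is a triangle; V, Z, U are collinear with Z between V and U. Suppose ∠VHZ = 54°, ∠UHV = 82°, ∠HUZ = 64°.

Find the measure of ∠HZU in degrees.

1. ∠HUV = 64°  [Z on ray UV]
2. ∠HVU = 34°  [△HVU]
3. ∠HVZ = 34°  [Z on ray VU]
4. ∠HZV = 92°  [△HVZ]
5. ∠HZU = 88°  [linear pair at Z on VU]

∠HZU = 88°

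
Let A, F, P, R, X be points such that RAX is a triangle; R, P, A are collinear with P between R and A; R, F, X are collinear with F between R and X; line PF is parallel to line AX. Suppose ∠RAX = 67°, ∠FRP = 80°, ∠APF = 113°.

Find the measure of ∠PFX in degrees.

∠PFX = 147°

1. ∠FPR = 67°  [PF∥AX, corresponding at P]
2. ∠PFR = 33°  [△RPF]
3. ∠PFX = 147°  [linear pair at F on RX]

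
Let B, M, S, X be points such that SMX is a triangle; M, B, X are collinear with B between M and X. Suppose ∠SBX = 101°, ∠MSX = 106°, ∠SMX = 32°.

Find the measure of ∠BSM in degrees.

1. ∠MBS = 79°  [linear pair at B on MX]
2. ∠BMS = 32°  [B on ray MX]
3. ∠BSM = 69°  [△SMB]

∠BSM = 69°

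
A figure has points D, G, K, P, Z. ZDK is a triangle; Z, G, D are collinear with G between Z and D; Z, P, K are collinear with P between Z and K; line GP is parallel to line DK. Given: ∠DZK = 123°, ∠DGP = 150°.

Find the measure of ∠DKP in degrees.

∠DKP = 27°

1. ∠GZP = 123°  [G on ZD, P on ZK]
2. ∠PGZ = 30°  [linear pair at G on ZD]
3. ∠GPZ = 27°  [△ZGP]
4. ∠GPK = 153°  [linear pair at P on ZK]
5. ∠DKP = 27°  [GP∥DK, co-interior at K–P]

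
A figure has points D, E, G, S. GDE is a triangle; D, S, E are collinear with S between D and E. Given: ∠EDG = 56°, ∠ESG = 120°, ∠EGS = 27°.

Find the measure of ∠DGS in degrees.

∠DGS = 64°

1. ∠GDS = 56°  [S on ray DE]
2. ∠DSG = 60°  [linear pair at S on DE]
3. ∠DGS = 64°  [△GDS]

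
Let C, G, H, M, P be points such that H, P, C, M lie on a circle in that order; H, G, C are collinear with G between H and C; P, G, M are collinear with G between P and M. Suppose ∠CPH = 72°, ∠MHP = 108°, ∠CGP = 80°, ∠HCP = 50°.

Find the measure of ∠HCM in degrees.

1. ∠CHP = 58°  [△HPC]
2. ∠HGM = 80°  [vertical angles at G]
3. ∠CMP = 58°  [same arc PC]
4. ∠CGM = 100°  [linear pair at G on HC]
5. ∠HCM = 22°  [△CGM]

∠HCM = 22°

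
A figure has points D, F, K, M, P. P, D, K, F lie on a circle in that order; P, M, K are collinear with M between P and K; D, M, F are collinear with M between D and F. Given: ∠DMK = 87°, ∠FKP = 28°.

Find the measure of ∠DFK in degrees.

∠DFK = 59°

1. ∠FMP = 87°  [vertical angles at M]
2. ∠FMK = 93°  [linear pair at M on PK]
3. ∠DFK = 59°  [△KMF]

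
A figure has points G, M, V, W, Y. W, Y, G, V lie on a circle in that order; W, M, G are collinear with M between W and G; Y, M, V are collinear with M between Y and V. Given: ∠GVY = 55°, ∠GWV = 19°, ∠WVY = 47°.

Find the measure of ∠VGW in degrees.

1. ∠VMW = 114°  [△WMV]
2. ∠GMV = 66°  [linear pair at M on WG]
3. ∠VGW = 59°  [△GMV]

∠VGW = 59°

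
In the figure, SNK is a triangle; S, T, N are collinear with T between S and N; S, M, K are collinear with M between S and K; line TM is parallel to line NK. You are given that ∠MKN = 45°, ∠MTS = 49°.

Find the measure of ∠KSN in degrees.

∠KSN = 86°

1. ∠NKS = 45°  [M on ray KS]
2. ∠KNS = 49°  [TM∥NK, corresponding at T]
3. ∠KSN = 86°  [△SNK]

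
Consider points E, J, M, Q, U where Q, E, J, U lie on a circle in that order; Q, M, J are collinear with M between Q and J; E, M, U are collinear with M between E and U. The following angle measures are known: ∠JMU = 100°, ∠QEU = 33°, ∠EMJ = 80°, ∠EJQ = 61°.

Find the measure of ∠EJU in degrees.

∠EJU = 94°

1. ∠QJU = 33°  [same arc QU]
2. ∠JEU = 39°  [△EMJ]
3. ∠EUJ = 47°  [△JMU]
4. ∠EJU = 94°  [△EJU]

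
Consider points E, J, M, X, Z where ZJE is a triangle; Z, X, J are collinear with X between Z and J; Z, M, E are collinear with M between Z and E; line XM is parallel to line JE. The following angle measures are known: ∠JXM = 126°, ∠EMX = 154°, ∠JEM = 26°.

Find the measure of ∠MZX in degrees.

∠MZX = 100°

1. ∠MXZ = 54°  [linear pair at X on ZJ]
2. ∠XMZ = 26°  [linear pair at M on ZE]
3. ∠MZX = 100°  [△ZXM]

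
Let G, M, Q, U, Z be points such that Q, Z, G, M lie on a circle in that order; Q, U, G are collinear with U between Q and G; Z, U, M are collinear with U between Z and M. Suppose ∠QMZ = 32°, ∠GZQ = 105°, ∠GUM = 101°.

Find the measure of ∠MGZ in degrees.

∠MGZ = 68°

1. ∠QGZ = 32°  [same arc QZ]
2. ∠GQZ = 43°  [△QZG]
3. ∠QUZ = 101°  [vertical angles at U]
4. ∠MZQ = 36°  [△QUZ]
5. ∠MQZ = 112°  [△QZM]
6. ∠MGZ = 68°  [cyclic QZGM, opposite ∠Q+∠G]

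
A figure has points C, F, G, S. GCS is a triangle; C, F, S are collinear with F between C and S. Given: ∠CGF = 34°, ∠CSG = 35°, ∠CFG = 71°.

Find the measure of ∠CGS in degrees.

1. ∠FCG = 75°  [△GCF]
2. ∠GCS = 75°  [F on ray CS]
3. ∠CGS = 70°  [△GCS]

∠CGS = 70°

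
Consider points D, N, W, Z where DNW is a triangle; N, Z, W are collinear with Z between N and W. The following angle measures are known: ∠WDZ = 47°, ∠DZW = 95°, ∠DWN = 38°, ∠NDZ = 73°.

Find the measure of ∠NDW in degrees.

1. ∠DZN = 85°  [linear pair at Z on NW]
2. ∠DNZ = 22°  [△DNZ]
3. ∠DNW = 22°  [Z on ray NW]
4. ∠NDW = 120°  [△DNW]

∠NDW = 120°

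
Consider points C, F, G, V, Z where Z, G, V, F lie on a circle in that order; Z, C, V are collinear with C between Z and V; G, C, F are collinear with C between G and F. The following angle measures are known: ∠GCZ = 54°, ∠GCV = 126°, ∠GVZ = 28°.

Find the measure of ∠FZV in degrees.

1. ∠FCZ = 126°  [vertical angles at C]
2. ∠GFZ = 28°  [same arc ZG]
3. ∠FZV = 26°  [△ZCF]

∠FZV = 26°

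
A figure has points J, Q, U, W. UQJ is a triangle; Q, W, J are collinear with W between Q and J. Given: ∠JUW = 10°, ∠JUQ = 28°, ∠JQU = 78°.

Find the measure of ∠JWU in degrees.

∠JWU = 96°

1. ∠QJU = 74°  [△UQJ]
2. ∠UJW = 74°  [W on ray JQ]
3. ∠JWU = 96°  [△UWJ]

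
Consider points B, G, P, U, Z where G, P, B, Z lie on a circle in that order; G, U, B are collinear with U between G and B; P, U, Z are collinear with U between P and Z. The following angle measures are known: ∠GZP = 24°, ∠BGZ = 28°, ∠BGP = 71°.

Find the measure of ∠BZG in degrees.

∠BZG = 95°

1. ∠GBP = 24°  [same arc GP]
2. ∠BPG = 85°  [△GPB]
3. ∠BZG = 95°  [cyclic GPBZ, opposite ∠P+∠Z]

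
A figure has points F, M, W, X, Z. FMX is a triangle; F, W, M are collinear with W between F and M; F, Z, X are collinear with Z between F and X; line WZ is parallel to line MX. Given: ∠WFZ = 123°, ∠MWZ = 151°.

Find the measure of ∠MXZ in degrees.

1. ∠FWZ = 29°  [linear pair at W on FM]
2. ∠FZW = 28°  [△FWZ]
3. ∠WZX = 152°  [linear pair at Z on FX]
4. ∠MXZ = 28°  [WZ∥MX, co-interior at X–Z]

∠MXZ = 28°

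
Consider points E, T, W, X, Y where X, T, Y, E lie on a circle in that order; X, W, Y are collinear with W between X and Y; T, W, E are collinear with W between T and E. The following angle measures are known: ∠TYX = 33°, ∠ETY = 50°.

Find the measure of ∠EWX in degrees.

1. ∠TEX = 33°  [same arc XT]
2. ∠EXY = 50°  [same arc YE]
3. ∠EWX = 97°  [△XWE]

∠EWX = 97°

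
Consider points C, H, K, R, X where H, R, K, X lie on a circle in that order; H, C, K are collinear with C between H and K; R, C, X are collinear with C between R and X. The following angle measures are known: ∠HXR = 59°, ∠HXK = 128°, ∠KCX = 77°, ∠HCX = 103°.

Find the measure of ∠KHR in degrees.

1. ∠HKR = 59°  [same arc HR]
2. ∠HRK = 52°  [cyclic HRKX, opposite ∠R+∠X]
3. ∠KHR = 69°  [△HRK]

∠KHR = 69°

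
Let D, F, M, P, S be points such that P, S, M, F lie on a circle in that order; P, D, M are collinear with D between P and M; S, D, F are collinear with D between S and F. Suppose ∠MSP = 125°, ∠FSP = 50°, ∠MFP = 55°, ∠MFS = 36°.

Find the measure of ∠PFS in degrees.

∠PFS = 19°

1. ∠MPS = 36°  [same arc SM]
2. ∠PMS = 19°  [△PSM]
3. ∠PFS = 19°  [same arc PS]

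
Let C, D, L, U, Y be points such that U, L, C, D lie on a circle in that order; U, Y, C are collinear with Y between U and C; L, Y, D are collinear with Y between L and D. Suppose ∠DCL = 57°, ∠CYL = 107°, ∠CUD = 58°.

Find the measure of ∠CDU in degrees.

1. ∠DUL = 123°  [cyclic ULCD, opposite ∠U+∠C]
2. ∠DYU = 107°  [vertical angles at Y]
3. ∠LDU = 15°  [△UYD]
4. ∠DLU = 42°  [△ULD]
5. ∠DCU = 42°  [same arc UD]
6. ∠CDU = 80°  [△UCD]

∠CDU = 80°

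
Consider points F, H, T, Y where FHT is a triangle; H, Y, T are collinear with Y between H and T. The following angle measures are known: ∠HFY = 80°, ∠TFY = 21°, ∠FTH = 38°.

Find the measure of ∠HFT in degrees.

∠HFT = 101°

1. ∠FTY = 38°  [Y on ray TH]
2. ∠FYT = 121°  [△FYT]
3. ∠FYH = 59°  [linear pair at Y on HT]
4. ∠FHY = 41°  [△FHY]
5. ∠FHT = 41°  [Y on ray HT]
6. ∠HFT = 101°  [△FHT]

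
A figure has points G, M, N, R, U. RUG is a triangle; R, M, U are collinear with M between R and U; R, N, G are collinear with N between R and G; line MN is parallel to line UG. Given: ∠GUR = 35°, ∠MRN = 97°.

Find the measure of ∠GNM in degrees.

1. ∠NMR = 35°  [MN∥UG, corresponding at M]
2. ∠MNR = 48°  [△RMN]
3. ∠GNM = 132°  [linear pair at N on RG]

∠GNM = 132°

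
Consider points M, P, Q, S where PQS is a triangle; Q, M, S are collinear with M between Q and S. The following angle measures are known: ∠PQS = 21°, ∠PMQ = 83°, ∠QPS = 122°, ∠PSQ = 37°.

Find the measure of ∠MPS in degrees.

1. ∠PMS = 97°  [linear pair at M on QS]
2. ∠MSP = 37°  [M on ray SQ]
3. ∠MPS = 46°  [△PMS]

∠MPS = 46°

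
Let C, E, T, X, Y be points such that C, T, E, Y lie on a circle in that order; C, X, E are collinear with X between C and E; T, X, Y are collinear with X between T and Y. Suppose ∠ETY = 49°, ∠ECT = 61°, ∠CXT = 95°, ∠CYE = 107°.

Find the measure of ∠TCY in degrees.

1. ∠EYT = 61°  [same arc TE]
2. ∠TEY = 70°  [△TEY]
3. ∠TCY = 110°  [cyclic CTEY, opposite ∠C+∠E]

∠TCY = 110°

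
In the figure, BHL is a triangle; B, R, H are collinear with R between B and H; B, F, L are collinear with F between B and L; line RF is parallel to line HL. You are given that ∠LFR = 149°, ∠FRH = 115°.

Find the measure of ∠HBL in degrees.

1. ∠BFR = 31°  [linear pair at F on BL]
2. ∠BRF = 65°  [linear pair at R on BH]
3. ∠FBR = 84°  [△BRF]
4. ∠HBL = 84°  [R on BH, F on BL]

∠HBL = 84°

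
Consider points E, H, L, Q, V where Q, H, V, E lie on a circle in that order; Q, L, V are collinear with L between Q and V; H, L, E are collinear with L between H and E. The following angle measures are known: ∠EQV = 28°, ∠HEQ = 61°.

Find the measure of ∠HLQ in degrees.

1. ∠EHV = 28°  [same arc VE]
2. ∠HVQ = 61°  [same arc QH]
3. ∠HLV = 91°  [△HLV]
4. ∠HLQ = 89°  [linear pair at L on QV]

∠HLQ = 89°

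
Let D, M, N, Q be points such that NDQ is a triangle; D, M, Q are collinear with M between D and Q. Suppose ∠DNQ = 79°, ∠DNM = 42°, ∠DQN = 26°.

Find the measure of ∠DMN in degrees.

∠DMN = 63°

1. ∠NDQ = 75°  [△NDQ]
2. ∠MDN = 75°  [M on ray DQ]
3. ∠DMN = 63°  [△NDM]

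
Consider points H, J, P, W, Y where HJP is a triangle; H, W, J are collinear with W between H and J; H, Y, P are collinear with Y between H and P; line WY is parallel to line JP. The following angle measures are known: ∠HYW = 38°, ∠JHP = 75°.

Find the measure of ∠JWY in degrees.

∠JWY = 113°

1. ∠HPJ = 38°  [WY∥JP, corresponding at Y]
2. ∠HJP = 67°  [△HJP]
3. ∠HWY = 67°  [WY∥JP, corresponding at W]
4. ∠JWY = 113°  [linear pair at W on HJ]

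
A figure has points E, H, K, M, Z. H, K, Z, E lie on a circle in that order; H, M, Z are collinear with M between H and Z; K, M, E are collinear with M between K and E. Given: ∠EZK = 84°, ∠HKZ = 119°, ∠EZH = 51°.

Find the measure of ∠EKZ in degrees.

∠EKZ = 68°

1. ∠HEZ = 61°  [cyclic HKZE, opposite ∠K+∠E]
2. ∠EHZ = 68°  [△HZE]
3. ∠EKZ = 68°  [same arc ZE]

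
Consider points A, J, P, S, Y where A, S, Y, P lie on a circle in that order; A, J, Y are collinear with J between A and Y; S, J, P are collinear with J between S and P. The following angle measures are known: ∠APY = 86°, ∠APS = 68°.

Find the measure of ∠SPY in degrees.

∠SPY = 18°

1. ∠ASY = 94°  [cyclic ASYP, opposite ∠S+∠P]
2. ∠AYS = 68°  [same arc AS]
3. ∠SAY = 18°  [△ASY]
4. ∠SPY = 18°  [same arc SY]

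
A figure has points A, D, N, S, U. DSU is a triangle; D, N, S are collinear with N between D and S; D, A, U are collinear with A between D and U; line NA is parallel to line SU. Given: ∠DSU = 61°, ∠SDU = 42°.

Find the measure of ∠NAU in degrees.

∠NAU = 103°

1. ∠DUS = 77°  [△DSU]
2. ∠DAN = 77°  [NA∥SU, corresponding at A]
3. ∠NAU = 103°  [linear pair at A on DU]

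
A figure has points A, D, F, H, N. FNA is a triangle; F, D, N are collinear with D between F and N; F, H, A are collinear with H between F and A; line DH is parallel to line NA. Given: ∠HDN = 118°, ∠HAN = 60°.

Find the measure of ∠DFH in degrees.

1. ∠FDH = 62°  [linear pair at D on FN]
2. ∠FAN = 60°  [H on ray AF]
3. ∠ANF = 62°  [DH∥NA, corresponding at D]
4. ∠AFN = 58°  [△FNA]
5. ∠DFH = 58°  [D on FN, H on FA]

∠DFH = 58°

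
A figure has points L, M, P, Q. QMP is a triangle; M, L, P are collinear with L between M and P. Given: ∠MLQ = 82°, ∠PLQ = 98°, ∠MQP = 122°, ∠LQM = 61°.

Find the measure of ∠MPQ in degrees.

1. ∠LMQ = 37°  [△QML]
2. ∠PMQ = 37°  [L on ray MP]
3. ∠MPQ = 21°  [△QMP]

∠MPQ = 21°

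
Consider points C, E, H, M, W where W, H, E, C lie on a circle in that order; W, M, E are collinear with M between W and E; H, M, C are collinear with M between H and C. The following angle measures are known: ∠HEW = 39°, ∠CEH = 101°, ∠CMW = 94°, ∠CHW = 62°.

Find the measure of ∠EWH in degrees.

∠EWH = 32°

1. ∠EMH = 94°  [vertical angles at M]
2. ∠HMW = 86°  [linear pair at M on WE]
3. ∠EWH = 32°  [△WMH]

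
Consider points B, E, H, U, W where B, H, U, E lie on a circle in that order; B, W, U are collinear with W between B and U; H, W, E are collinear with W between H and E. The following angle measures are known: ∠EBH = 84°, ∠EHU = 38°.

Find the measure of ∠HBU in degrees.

∠HBU = 46°

1. ∠EUH = 96°  [cyclic BHUE, opposite ∠B+∠U]
2. ∠HEU = 46°  [△HUE]
3. ∠HBU = 46°  [same arc HU]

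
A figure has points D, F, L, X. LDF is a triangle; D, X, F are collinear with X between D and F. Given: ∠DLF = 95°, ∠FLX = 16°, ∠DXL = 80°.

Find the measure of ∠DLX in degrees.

∠DLX = 79°

1. ∠FXL = 100°  [linear pair at X on DF]
2. ∠LFX = 64°  [△LXF]
3. ∠DFL = 64°  [X on ray FD]
4. ∠FDL = 21°  [△LDF]
5. ∠LDX = 21°  [X on ray DF]
6. ∠DLX = 79°  [△LDX]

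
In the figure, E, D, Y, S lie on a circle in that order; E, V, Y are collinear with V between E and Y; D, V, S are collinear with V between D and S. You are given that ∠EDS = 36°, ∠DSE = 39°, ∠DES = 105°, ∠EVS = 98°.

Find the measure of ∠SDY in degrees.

∠SDY = 43°

1. ∠DYE = 39°  [same arc ED]
2. ∠DVY = 98°  [vertical angles at V]
3. ∠SDY = 43°  [△DVY]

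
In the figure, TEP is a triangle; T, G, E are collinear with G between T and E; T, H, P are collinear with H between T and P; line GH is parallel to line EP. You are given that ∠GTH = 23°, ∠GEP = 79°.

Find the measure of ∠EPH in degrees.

∠EPH = 78°

1. ∠ETP = 23°  [G on TE, H on TP]
2. ∠PET = 79°  [G on ray ET]
3. ∠EPT = 78°  [△TEP]
4. ∠EPH = 78°  [H on ray PT]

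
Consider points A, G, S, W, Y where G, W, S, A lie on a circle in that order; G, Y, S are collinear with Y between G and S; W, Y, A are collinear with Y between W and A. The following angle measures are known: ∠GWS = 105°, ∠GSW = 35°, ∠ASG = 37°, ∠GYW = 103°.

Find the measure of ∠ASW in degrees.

1. ∠GAS = 75°  [cyclic GWSA, opposite ∠W+∠A]
2. ∠SGW = 40°  [△GWS]
3. ∠AGS = 68°  [△GSA]
4. ∠SAW = 40°  [same arc WS]
5. ∠AWS = 68°  [same arc SA]
6. ∠ASW = 72°  [△WSA]

∠ASW = 72°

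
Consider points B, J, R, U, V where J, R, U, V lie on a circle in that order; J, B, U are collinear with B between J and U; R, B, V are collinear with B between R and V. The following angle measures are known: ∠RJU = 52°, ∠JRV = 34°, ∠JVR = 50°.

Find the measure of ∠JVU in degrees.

1. ∠JUR = 50°  [same arc JR]
2. ∠JRU = 78°  [△JRU]
3. ∠JVU = 102°  [cyclic JRUV, opposite ∠R+∠V]

∠JVU = 102°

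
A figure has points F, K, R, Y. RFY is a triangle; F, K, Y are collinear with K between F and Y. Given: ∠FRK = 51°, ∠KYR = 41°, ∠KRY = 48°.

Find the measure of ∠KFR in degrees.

1. ∠RKY = 91°  [△RKY]
2. ∠FKR = 89°  [linear pair at K on FY]
3. ∠KFR = 40°  [△RFK]

∠KFR = 40°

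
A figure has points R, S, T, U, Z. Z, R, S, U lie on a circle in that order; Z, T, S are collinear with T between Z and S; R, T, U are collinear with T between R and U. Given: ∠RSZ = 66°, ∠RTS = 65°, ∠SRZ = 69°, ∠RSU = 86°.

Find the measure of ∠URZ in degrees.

∠URZ = 20°

1. ∠RUZ = 66°  [same arc ZR]
2. ∠RZU = 94°  [cyclic ZRSU, opposite ∠Z+∠S]
3. ∠URZ = 20°  [△ZRU]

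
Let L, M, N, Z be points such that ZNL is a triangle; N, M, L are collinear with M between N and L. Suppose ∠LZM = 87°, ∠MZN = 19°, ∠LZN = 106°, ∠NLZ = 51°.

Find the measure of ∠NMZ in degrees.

∠NMZ = 138°

1. ∠LNZ = 23°  [△ZNL]
2. ∠MNZ = 23°  [M on ray NL]
3. ∠NMZ = 138°  [△ZNM]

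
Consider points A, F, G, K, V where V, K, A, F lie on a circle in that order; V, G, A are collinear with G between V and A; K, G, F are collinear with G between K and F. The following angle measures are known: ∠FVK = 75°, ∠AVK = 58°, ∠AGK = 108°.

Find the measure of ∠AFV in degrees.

1. ∠FAK = 105°  [cyclic VKAF, opposite ∠V+∠A]
2. ∠AFK = 58°  [same arc KA]
3. ∠FGV = 108°  [vertical angles at G]
4. ∠AKF = 17°  [△KAF]
5. ∠AGF = 72°  [linear pair at G on VA]
6. ∠AVF = 17°  [same arc AF]
7. ∠FAV = 50°  [△AGF]
8. ∠AFV = 113°  [△VAF]

∠AFV = 113°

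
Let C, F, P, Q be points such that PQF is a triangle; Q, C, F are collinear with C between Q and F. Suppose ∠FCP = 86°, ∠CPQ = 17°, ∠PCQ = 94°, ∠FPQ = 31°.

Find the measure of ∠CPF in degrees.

∠CPF = 14°

1. ∠CQP = 69°  [△PQC]
2. ∠FQP = 69°  [C on ray QF]
3. ∠PFQ = 80°  [△PQF]
4. ∠CFP = 80°  [C on ray FQ]
5. ∠CPF = 14°  [△PCF]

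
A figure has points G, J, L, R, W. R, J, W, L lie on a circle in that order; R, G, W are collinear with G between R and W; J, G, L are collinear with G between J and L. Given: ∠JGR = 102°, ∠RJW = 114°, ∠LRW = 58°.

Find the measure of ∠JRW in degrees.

∠JRW = 22°

1. ∠LGW = 102°  [vertical angles at G]
2. ∠RLW = 66°  [cyclic RJWL, opposite ∠J+∠L]
3. ∠LWR = 56°  [△RWL]
4. ∠JLW = 22°  [△WGL]
5. ∠JRW = 22°  [same arc JW]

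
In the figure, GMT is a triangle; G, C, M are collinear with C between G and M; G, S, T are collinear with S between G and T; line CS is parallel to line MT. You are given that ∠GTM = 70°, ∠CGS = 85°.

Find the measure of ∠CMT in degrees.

∠CMT = 25°

1. ∠CSG = 70°  [CS∥MT, corresponding at S]
2. ∠GCS = 25°  [△GCS]
3. ∠MCS = 155°  [linear pair at C on GM]
4. ∠CMT = 25°  [CS∥MT, co-interior at M–C]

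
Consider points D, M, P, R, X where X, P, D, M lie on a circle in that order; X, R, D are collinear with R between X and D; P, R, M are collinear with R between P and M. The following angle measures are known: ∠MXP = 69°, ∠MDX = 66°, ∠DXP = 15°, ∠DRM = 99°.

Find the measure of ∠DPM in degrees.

∠DPM = 54°

1. ∠MDP = 111°  [cyclic XPDM, opposite ∠X+∠D]
2. ∠DMP = 15°  [△DRM]
3. ∠DPM = 54°  [△PDM]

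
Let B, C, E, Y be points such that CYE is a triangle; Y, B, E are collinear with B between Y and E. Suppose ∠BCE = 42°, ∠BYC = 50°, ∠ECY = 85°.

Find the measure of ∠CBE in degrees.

∠CBE = 93°

1. ∠CYE = 50°  [B on ray YE]
2. ∠CEY = 45°  [△CYE]
3. ∠BEC = 45°  [B on ray EY]
4. ∠CBE = 93°  [△CBE]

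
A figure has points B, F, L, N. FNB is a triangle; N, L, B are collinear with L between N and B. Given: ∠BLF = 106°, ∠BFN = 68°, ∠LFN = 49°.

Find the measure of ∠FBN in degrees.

∠FBN = 55°

1. ∠FLN = 74°  [linear pair at L on NB]
2. ∠FNL = 57°  [△FNL]
3. ∠BNF = 57°  [L on ray NB]
4. ∠FBN = 55°  [△FNB]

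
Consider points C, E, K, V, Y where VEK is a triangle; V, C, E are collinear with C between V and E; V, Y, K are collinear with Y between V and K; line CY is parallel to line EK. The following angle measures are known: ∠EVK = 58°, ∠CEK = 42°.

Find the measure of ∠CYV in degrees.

1. ∠KEV = 42°  [C on ray EV]
2. ∠EKV = 80°  [△VEK]
3. ∠CYV = 80°  [CY∥EK, corresponding at Y]

∠CYV = 80°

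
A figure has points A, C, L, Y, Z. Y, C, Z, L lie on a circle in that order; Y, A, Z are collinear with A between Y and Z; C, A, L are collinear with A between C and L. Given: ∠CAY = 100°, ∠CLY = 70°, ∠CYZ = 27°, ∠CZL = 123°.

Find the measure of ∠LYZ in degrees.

1. ∠CLZ = 27°  [same arc CZ]
2. ∠LCZ = 30°  [△CZL]
3. ∠LYZ = 30°  [same arc ZL]

∠LYZ = 30°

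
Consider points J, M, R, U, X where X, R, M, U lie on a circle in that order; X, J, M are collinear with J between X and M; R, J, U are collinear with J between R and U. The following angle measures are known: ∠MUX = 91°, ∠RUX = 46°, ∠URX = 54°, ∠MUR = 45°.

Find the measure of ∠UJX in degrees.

1. ∠UMX = 54°  [same arc XU]
2. ∠MJU = 81°  [△MJU]
3. ∠UJX = 99°  [linear pair at J on XM]

∠UJX = 99°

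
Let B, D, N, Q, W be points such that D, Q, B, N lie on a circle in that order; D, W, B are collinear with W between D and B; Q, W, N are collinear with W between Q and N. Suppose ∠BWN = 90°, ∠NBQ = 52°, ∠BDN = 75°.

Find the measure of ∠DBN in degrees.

1. ∠DWN = 90°  [linear pair at W on DB]
2. ∠NDQ = 128°  [cyclic DQBN, opposite ∠D+∠B]
3. ∠DNQ = 15°  [△DWN]
4. ∠DQN = 37°  [△DQN]
5. ∠DBN = 37°  [same arc DN]

∠DBN = 37°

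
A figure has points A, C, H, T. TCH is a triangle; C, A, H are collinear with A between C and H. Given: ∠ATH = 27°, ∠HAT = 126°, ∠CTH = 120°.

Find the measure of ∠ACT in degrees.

∠ACT = 33°

1. ∠AHT = 27°  [△TAH]
2. ∠CHT = 27°  [A on ray HC]
3. ∠HCT = 33°  [△TCH]
4. ∠ACT = 33°  [A on ray CH]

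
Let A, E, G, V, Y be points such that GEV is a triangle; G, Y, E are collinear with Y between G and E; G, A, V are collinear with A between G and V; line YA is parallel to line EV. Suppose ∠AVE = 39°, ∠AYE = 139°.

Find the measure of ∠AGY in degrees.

1. ∠EVG = 39°  [A on ray VG]
2. ∠AYG = 41°  [linear pair at Y on GE]
3. ∠GAY = 39°  [YA∥EV, corresponding at A]
4. ∠AGY = 100°  [△GYA]

∠AGY = 100°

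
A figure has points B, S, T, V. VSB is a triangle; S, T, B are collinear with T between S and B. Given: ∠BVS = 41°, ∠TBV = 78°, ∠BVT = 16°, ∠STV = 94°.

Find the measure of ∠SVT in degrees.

1. ∠SBV = 78°  [T on ray BS]
2. ∠BSV = 61°  [△VSB]
3. ∠TSV = 61°  [T on ray SB]
4. ∠SVT = 25°  [△VST]

∠SVT = 25°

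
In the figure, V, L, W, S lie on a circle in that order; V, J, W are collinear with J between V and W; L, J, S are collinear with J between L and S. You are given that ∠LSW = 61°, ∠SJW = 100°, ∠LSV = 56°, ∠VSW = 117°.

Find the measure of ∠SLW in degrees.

∠SLW = 44°

1. ∠LJV = 100°  [vertical angles at J]
2. ∠LWV = 56°  [same arc VL]
3. ∠LJW = 80°  [linear pair at J on VW]
4. ∠SLW = 44°  [△LJW]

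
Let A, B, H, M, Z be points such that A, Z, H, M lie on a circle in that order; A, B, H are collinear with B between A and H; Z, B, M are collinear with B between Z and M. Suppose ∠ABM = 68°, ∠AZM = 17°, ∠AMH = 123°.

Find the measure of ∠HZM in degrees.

1. ∠AHM = 17°  [same arc AM]
2. ∠HAM = 40°  [△AHM]
3. ∠HZM = 40°  [same arc HM]

∠HZM = 40°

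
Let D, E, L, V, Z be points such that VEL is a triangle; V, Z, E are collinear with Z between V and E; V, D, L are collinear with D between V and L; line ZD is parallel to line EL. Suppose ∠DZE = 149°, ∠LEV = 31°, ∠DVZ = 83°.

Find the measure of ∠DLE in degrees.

∠DLE = 66°

1. ∠DZV = 31°  [linear pair at Z on VE]
2. ∠VDZ = 66°  [△VZD]
3. ∠LDZ = 114°  [linear pair at D on VL]
4. ∠DLE = 66°  [ZD∥EL, co-interior at L–D]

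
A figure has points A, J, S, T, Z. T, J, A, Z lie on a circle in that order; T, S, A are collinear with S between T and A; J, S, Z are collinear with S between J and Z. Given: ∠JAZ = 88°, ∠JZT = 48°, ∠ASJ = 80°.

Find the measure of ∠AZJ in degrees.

1. ∠JAT = 48°  [same arc TJ]
2. ∠AJZ = 52°  [△JSA]
3. ∠AZJ = 40°  [△JAZ]

∠AZJ = 40°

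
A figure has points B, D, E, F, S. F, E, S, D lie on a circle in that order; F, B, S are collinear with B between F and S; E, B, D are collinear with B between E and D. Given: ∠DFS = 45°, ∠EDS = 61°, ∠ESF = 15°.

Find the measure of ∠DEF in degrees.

∠DEF = 59°

1. ∠DES = 45°  [same arc SD]
2. ∠DSE = 74°  [△ESD]
3. ∠EDF = 15°  [same arc FE]
4. ∠DFE = 106°  [cyclic FESD, opposite ∠F+∠S]
5. ∠DEF = 59°  [△FED]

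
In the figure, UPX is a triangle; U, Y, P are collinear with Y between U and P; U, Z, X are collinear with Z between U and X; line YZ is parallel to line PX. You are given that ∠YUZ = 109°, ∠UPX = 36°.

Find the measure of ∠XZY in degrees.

1. ∠PUX = 109°  [Y on UP, Z on UX]
2. ∠PXU = 35°  [△UPX]
3. ∠UZY = 35°  [YZ∥PX, corresponding at Z]
4. ∠XZY = 145°  [linear pair at Z on UX]

∠XZY = 145°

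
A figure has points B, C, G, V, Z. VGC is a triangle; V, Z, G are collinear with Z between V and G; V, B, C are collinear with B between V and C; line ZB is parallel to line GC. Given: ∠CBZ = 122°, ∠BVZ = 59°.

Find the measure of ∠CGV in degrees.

∠CGV = 63°

1. ∠VBZ = 58°  [linear pair at B on VC]
2. ∠BZV = 63°  [△VZB]
3. ∠CGV = 63°  [ZB∥GC, corresponding at Z]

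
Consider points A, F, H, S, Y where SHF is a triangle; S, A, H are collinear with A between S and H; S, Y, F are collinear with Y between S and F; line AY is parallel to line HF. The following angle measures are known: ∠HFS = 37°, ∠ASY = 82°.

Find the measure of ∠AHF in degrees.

∠AHF = 61°

1. ∠AYS = 37°  [AY∥HF, corresponding at Y]
2. ∠SAY = 61°  [△SAY]
3. ∠HAY = 119°  [linear pair at A on SH]
4. ∠AHF = 61°  [AY∥HF, co-interior at H–A]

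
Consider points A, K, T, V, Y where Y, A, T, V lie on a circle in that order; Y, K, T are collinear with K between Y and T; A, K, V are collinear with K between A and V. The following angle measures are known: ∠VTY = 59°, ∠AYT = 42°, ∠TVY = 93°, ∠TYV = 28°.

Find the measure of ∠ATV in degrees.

1. ∠AVT = 42°  [same arc AT]
2. ∠TAV = 28°  [same arc TV]
3. ∠ATV = 110°  [△ATV]

∠ATV = 110°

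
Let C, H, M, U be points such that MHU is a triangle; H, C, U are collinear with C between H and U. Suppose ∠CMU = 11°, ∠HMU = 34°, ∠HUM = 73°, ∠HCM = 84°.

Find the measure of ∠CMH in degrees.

1. ∠MHU = 73°  [△MHU]
2. ∠CHM = 73°  [C on ray HU]
3. ∠CMH = 23°  [△MHC]

∠CMH = 23°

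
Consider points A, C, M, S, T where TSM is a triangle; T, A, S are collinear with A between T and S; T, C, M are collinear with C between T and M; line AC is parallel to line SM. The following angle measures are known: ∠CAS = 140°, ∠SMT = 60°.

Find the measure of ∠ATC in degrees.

∠ATC = 80°

1. ∠CAT = 40°  [linear pair at A on TS]
2. ∠ACT = 60°  [AC∥SM, corresponding at C]
3. ∠ATC = 80°  [△TAC]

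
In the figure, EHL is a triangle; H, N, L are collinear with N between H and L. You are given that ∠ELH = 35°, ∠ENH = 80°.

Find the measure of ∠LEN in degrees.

∠LEN = 45°

1. ∠ELN = 35°  [N on ray LH]
2. ∠ENL = 100°  [linear pair at N on HL]
3. ∠LEN = 45°  [△ENL]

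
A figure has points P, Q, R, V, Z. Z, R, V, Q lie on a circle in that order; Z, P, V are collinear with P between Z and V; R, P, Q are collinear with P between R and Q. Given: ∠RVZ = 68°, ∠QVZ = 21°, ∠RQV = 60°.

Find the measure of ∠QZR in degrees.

1. ∠RQZ = 68°  [same arc ZR]
2. ∠QRZ = 21°  [same arc ZQ]
3. ∠QZR = 91°  [△ZRQ]

∠QZR = 91°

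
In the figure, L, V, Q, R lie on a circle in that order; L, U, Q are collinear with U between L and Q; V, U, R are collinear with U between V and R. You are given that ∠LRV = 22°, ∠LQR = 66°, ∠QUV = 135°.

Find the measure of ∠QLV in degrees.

∠QLV = 69°

1. ∠LVR = 66°  [same arc LR]
2. ∠LUV = 45°  [linear pair at U on LQ]
3. ∠QLV = 69°  [△LUV]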